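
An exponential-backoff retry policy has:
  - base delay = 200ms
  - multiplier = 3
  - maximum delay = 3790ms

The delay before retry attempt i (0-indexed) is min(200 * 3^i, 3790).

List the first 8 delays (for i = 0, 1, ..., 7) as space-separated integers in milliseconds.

Computing each delay:
  i=0: min(200*3^0, 3790) = 200
  i=1: min(200*3^1, 3790) = 600
  i=2: min(200*3^2, 3790) = 1800
  i=3: min(200*3^3, 3790) = 3790
  i=4: min(200*3^4, 3790) = 3790
  i=5: min(200*3^5, 3790) = 3790
  i=6: min(200*3^6, 3790) = 3790
  i=7: min(200*3^7, 3790) = 3790

Answer: 200 600 1800 3790 3790 3790 3790 3790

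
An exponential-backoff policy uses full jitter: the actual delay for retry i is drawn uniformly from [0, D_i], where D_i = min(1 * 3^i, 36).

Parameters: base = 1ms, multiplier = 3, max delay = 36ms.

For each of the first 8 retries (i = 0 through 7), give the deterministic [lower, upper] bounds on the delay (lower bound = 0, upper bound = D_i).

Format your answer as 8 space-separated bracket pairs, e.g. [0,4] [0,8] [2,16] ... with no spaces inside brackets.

Computing bounds per retry:
  i=0: D_i=min(1*3^0,36)=1, bounds=[0,1]
  i=1: D_i=min(1*3^1,36)=3, bounds=[0,3]
  i=2: D_i=min(1*3^2,36)=9, bounds=[0,9]
  i=3: D_i=min(1*3^3,36)=27, bounds=[0,27]
  i=4: D_i=min(1*3^4,36)=36, bounds=[0,36]
  i=5: D_i=min(1*3^5,36)=36, bounds=[0,36]
  i=6: D_i=min(1*3^6,36)=36, bounds=[0,36]
  i=7: D_i=min(1*3^7,36)=36, bounds=[0,36]

Answer: [0,1] [0,3] [0,9] [0,27] [0,36] [0,36] [0,36] [0,36]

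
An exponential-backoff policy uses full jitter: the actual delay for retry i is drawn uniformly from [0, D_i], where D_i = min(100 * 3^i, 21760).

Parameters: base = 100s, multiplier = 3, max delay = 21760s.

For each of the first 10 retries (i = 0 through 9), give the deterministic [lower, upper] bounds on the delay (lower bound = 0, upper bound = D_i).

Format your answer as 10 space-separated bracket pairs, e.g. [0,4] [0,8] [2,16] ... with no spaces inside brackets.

Computing bounds per retry:
  i=0: D_i=min(100*3^0,21760)=100, bounds=[0,100]
  i=1: D_i=min(100*3^1,21760)=300, bounds=[0,300]
  i=2: D_i=min(100*3^2,21760)=900, bounds=[0,900]
  i=3: D_i=min(100*3^3,21760)=2700, bounds=[0,2700]
  i=4: D_i=min(100*3^4,21760)=8100, bounds=[0,8100]
  i=5: D_i=min(100*3^5,21760)=21760, bounds=[0,21760]
  i=6: D_i=min(100*3^6,21760)=21760, bounds=[0,21760]
  i=7: D_i=min(100*3^7,21760)=21760, bounds=[0,21760]
  i=8: D_i=min(100*3^8,21760)=21760, bounds=[0,21760]
  i=9: D_i=min(100*3^9,21760)=21760, bounds=[0,21760]

Answer: [0,100] [0,300] [0,900] [0,2700] [0,8100] [0,21760] [0,21760] [0,21760] [0,21760] [0,21760]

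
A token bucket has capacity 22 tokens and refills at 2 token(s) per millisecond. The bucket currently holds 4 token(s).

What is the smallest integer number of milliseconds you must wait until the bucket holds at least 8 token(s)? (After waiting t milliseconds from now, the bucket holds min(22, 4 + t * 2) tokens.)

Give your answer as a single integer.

Need 4 + t * 2 >= 8, so t >= 4/2.
Smallest integer t = ceil(4/2) = 2.

Answer: 2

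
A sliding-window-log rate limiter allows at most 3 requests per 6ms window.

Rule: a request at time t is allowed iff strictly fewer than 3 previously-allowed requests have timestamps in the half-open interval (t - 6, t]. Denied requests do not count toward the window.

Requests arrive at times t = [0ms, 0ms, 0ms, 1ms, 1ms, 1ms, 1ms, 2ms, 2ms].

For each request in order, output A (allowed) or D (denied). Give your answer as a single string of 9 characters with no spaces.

Tracking allowed requests in the window:
  req#1 t=0ms: ALLOW
  req#2 t=0ms: ALLOW
  req#3 t=0ms: ALLOW
  req#4 t=1ms: DENY
  req#5 t=1ms: DENY
  req#6 t=1ms: DENY
  req#7 t=1ms: DENY
  req#8 t=2ms: DENY
  req#9 t=2ms: DENY

Answer: AAADDDDDD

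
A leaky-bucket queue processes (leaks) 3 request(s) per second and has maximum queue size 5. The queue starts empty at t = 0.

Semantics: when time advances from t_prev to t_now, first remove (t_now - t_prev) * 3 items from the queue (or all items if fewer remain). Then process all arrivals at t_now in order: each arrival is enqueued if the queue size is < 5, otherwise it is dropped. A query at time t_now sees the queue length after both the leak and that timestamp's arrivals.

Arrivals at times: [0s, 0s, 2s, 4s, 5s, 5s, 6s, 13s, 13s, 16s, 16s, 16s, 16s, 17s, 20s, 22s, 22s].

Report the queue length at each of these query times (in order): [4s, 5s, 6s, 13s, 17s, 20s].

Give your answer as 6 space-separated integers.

Queue lengths at query times:
  query t=4s: backlog = 1
  query t=5s: backlog = 2
  query t=6s: backlog = 1
  query t=13s: backlog = 2
  query t=17s: backlog = 2
  query t=20s: backlog = 1

Answer: 1 2 1 2 2 1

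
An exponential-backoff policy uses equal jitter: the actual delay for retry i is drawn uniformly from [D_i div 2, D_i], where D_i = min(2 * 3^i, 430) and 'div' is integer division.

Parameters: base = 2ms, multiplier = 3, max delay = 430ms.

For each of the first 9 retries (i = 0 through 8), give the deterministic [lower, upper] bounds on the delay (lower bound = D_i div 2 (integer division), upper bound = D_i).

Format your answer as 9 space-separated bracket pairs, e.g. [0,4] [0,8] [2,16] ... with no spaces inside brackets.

Computing bounds per retry:
  i=0: D_i=min(2*3^0,430)=2, bounds=[1,2]
  i=1: D_i=min(2*3^1,430)=6, bounds=[3,6]
  i=2: D_i=min(2*3^2,430)=18, bounds=[9,18]
  i=3: D_i=min(2*3^3,430)=54, bounds=[27,54]
  i=4: D_i=min(2*3^4,430)=162, bounds=[81,162]
  i=5: D_i=min(2*3^5,430)=430, bounds=[215,430]
  i=6: D_i=min(2*3^6,430)=430, bounds=[215,430]
  i=7: D_i=min(2*3^7,430)=430, bounds=[215,430]
  i=8: D_i=min(2*3^8,430)=430, bounds=[215,430]

Answer: [1,2] [3,6] [9,18] [27,54] [81,162] [215,430] [215,430] [215,430] [215,430]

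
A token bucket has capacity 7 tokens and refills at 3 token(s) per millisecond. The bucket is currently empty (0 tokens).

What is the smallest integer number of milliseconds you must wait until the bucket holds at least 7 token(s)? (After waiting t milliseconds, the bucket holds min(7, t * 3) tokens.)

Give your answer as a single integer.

Answer: 3

Derivation:
Need t * 3 >= 7, so t >= 7/3.
Smallest integer t = ceil(7/3) = 3.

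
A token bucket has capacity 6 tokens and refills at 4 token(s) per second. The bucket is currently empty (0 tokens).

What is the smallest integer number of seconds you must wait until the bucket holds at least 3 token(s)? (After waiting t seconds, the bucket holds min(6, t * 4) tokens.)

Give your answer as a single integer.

Answer: 1

Derivation:
Need t * 4 >= 3, so t >= 3/4.
Smallest integer t = ceil(3/4) = 1.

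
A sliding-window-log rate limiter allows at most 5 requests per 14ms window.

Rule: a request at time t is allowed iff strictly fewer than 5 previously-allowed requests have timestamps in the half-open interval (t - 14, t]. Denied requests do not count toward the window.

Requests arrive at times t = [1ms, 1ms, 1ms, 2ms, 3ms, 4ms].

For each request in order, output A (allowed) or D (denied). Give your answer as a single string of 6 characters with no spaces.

Tracking allowed requests in the window:
  req#1 t=1ms: ALLOW
  req#2 t=1ms: ALLOW
  req#3 t=1ms: ALLOW
  req#4 t=2ms: ALLOW
  req#5 t=3ms: ALLOW
  req#6 t=4ms: DENY

Answer: AAAAAD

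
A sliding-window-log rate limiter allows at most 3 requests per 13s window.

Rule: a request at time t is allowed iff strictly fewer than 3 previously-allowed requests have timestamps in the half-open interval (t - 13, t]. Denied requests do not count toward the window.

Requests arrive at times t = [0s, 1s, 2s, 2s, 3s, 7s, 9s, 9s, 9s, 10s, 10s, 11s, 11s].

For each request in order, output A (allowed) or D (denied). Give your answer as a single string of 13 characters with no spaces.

Tracking allowed requests in the window:
  req#1 t=0s: ALLOW
  req#2 t=1s: ALLOW
  req#3 t=2s: ALLOW
  req#4 t=2s: DENY
  req#5 t=3s: DENY
  req#6 t=7s: DENY
  req#7 t=9s: DENY
  req#8 t=9s: DENY
  req#9 t=9s: DENY
  req#10 t=10s: DENY
  req#11 t=10s: DENY
  req#12 t=11s: DENY
  req#13 t=11s: DENY

Answer: AAADDDDDDDDDD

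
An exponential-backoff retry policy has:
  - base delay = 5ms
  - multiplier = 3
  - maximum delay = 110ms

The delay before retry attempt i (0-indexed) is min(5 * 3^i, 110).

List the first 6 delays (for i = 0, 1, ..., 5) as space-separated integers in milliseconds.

Answer: 5 15 45 110 110 110

Derivation:
Computing each delay:
  i=0: min(5*3^0, 110) = 5
  i=1: min(5*3^1, 110) = 15
  i=2: min(5*3^2, 110) = 45
  i=3: min(5*3^3, 110) = 110
  i=4: min(5*3^4, 110) = 110
  i=5: min(5*3^5, 110) = 110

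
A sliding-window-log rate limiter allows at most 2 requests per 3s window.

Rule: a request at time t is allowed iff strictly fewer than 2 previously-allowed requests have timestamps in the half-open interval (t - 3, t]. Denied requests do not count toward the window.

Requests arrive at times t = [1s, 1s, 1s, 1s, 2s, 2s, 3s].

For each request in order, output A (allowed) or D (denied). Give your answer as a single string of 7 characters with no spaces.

Answer: AADDDDD

Derivation:
Tracking allowed requests in the window:
  req#1 t=1s: ALLOW
  req#2 t=1s: ALLOW
  req#3 t=1s: DENY
  req#4 t=1s: DENY
  req#5 t=2s: DENY
  req#6 t=2s: DENY
  req#7 t=3s: DENY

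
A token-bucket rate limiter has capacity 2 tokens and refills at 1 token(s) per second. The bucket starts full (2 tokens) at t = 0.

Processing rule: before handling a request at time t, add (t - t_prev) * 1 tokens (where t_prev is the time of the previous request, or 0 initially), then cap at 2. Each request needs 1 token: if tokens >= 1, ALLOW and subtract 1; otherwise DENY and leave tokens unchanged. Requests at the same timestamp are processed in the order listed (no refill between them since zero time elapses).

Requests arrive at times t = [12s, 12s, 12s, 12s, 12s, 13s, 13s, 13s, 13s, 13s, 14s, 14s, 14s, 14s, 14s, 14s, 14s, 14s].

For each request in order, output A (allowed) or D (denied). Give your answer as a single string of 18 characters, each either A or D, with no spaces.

Simulating step by step:
  req#1 t=12s: ALLOW
  req#2 t=12s: ALLOW
  req#3 t=12s: DENY
  req#4 t=12s: DENY
  req#5 t=12s: DENY
  req#6 t=13s: ALLOW
  req#7 t=13s: DENY
  req#8 t=13s: DENY
  req#9 t=13s: DENY
  req#10 t=13s: DENY
  req#11 t=14s: ALLOW
  req#12 t=14s: DENY
  req#13 t=14s: DENY
  req#14 t=14s: DENY
  req#15 t=14s: DENY
  req#16 t=14s: DENY
  req#17 t=14s: DENY
  req#18 t=14s: DENY

Answer: AADDDADDDDADDDDDDD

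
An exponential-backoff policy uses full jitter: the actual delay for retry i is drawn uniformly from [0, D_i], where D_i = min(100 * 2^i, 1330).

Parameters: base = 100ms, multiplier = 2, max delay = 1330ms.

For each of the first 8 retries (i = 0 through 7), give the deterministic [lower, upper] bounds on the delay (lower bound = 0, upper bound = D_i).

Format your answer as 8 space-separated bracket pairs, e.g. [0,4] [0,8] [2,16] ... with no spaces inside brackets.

Computing bounds per retry:
  i=0: D_i=min(100*2^0,1330)=100, bounds=[0,100]
  i=1: D_i=min(100*2^1,1330)=200, bounds=[0,200]
  i=2: D_i=min(100*2^2,1330)=400, bounds=[0,400]
  i=3: D_i=min(100*2^3,1330)=800, bounds=[0,800]
  i=4: D_i=min(100*2^4,1330)=1330, bounds=[0,1330]
  i=5: D_i=min(100*2^5,1330)=1330, bounds=[0,1330]
  i=6: D_i=min(100*2^6,1330)=1330, bounds=[0,1330]
  i=7: D_i=min(100*2^7,1330)=1330, bounds=[0,1330]

Answer: [0,100] [0,200] [0,400] [0,800] [0,1330] [0,1330] [0,1330] [0,1330]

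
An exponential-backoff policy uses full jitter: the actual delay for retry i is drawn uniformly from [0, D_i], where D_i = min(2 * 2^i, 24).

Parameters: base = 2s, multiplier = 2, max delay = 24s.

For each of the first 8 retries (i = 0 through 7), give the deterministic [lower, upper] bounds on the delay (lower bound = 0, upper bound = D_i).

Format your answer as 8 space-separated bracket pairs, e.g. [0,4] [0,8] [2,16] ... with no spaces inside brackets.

Answer: [0,2] [0,4] [0,8] [0,16] [0,24] [0,24] [0,24] [0,24]

Derivation:
Computing bounds per retry:
  i=0: D_i=min(2*2^0,24)=2, bounds=[0,2]
  i=1: D_i=min(2*2^1,24)=4, bounds=[0,4]
  i=2: D_i=min(2*2^2,24)=8, bounds=[0,8]
  i=3: D_i=min(2*2^3,24)=16, bounds=[0,16]
  i=4: D_i=min(2*2^4,24)=24, bounds=[0,24]
  i=5: D_i=min(2*2^5,24)=24, bounds=[0,24]
  i=6: D_i=min(2*2^6,24)=24, bounds=[0,24]
  i=7: D_i=min(2*2^7,24)=24, bounds=[0,24]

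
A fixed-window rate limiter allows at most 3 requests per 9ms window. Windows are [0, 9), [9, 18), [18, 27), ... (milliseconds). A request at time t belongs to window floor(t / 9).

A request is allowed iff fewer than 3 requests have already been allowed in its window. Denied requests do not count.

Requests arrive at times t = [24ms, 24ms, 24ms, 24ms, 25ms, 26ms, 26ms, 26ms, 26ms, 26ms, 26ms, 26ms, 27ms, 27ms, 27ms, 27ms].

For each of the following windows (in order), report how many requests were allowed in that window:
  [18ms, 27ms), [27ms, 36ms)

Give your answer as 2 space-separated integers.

Processing requests:
  req#1 t=24ms (window 2): ALLOW
  req#2 t=24ms (window 2): ALLOW
  req#3 t=24ms (window 2): ALLOW
  req#4 t=24ms (window 2): DENY
  req#5 t=25ms (window 2): DENY
  req#6 t=26ms (window 2): DENY
  req#7 t=26ms (window 2): DENY
  req#8 t=26ms (window 2): DENY
  req#9 t=26ms (window 2): DENY
  req#10 t=26ms (window 2): DENY
  req#11 t=26ms (window 2): DENY
  req#12 t=26ms (window 2): DENY
  req#13 t=27ms (window 3): ALLOW
  req#14 t=27ms (window 3): ALLOW
  req#15 t=27ms (window 3): ALLOW
  req#16 t=27ms (window 3): DENY

Allowed counts by window: 3 3

Answer: 3 3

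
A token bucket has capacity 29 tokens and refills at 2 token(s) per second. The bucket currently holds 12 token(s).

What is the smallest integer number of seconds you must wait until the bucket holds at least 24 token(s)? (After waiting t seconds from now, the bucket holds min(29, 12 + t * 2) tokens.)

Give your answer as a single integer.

Answer: 6

Derivation:
Need 12 + t * 2 >= 24, so t >= 12/2.
Smallest integer t = ceil(12/2) = 6.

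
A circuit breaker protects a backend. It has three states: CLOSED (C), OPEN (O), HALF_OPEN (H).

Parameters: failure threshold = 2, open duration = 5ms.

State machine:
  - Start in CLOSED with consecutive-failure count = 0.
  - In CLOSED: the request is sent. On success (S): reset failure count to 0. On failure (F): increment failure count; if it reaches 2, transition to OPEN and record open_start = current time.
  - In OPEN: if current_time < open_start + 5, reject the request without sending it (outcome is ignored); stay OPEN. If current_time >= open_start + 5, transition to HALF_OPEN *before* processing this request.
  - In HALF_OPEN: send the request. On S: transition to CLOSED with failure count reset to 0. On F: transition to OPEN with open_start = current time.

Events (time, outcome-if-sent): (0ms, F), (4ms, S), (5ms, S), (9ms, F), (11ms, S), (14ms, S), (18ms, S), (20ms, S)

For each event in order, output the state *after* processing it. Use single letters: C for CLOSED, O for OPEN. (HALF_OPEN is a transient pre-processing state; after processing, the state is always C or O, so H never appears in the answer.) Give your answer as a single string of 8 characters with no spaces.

Answer: CCCCCCCC

Derivation:
State after each event:
  event#1 t=0ms outcome=F: state=CLOSED
  event#2 t=4ms outcome=S: state=CLOSED
  event#3 t=5ms outcome=S: state=CLOSED
  event#4 t=9ms outcome=F: state=CLOSED
  event#5 t=11ms outcome=S: state=CLOSED
  event#6 t=14ms outcome=S: state=CLOSED
  event#7 t=18ms outcome=S: state=CLOSED
  event#8 t=20ms outcome=S: state=CLOSED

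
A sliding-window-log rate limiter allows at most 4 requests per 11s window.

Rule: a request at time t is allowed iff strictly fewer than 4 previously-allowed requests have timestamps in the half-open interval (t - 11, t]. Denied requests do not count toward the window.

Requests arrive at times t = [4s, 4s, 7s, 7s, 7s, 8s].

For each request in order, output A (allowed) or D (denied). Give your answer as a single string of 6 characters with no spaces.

Tracking allowed requests in the window:
  req#1 t=4s: ALLOW
  req#2 t=4s: ALLOW
  req#3 t=7s: ALLOW
  req#4 t=7s: ALLOW
  req#5 t=7s: DENY
  req#6 t=8s: DENY

Answer: AAAADD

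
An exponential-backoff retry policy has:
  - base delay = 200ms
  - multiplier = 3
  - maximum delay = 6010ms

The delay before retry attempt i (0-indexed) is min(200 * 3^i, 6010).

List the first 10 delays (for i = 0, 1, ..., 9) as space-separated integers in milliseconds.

Computing each delay:
  i=0: min(200*3^0, 6010) = 200
  i=1: min(200*3^1, 6010) = 600
  i=2: min(200*3^2, 6010) = 1800
  i=3: min(200*3^3, 6010) = 5400
  i=4: min(200*3^4, 6010) = 6010
  i=5: min(200*3^5, 6010) = 6010
  i=6: min(200*3^6, 6010) = 6010
  i=7: min(200*3^7, 6010) = 6010
  i=8: min(200*3^8, 6010) = 6010
  i=9: min(200*3^9, 6010) = 6010

Answer: 200 600 1800 5400 6010 6010 6010 6010 6010 6010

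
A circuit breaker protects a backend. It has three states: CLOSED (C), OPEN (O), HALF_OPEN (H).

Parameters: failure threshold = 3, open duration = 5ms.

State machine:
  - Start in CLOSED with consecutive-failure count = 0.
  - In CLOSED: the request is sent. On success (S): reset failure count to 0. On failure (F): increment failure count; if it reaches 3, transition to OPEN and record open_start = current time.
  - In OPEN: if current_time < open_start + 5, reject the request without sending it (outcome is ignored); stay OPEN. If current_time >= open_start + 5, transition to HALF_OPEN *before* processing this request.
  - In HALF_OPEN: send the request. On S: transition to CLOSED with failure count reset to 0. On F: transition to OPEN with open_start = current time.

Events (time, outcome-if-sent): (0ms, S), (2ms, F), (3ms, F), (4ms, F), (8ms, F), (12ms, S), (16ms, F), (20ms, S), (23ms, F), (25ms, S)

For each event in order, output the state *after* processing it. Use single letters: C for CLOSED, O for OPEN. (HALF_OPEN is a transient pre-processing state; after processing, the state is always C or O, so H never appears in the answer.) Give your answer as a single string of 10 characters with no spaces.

State after each event:
  event#1 t=0ms outcome=S: state=CLOSED
  event#2 t=2ms outcome=F: state=CLOSED
  event#3 t=3ms outcome=F: state=CLOSED
  event#4 t=4ms outcome=F: state=OPEN
  event#5 t=8ms outcome=F: state=OPEN
  event#6 t=12ms outcome=S: state=CLOSED
  event#7 t=16ms outcome=F: state=CLOSED
  event#8 t=20ms outcome=S: state=CLOSED
  event#9 t=23ms outcome=F: state=CLOSED
  event#10 t=25ms outcome=S: state=CLOSED

Answer: CCCOOCCCCC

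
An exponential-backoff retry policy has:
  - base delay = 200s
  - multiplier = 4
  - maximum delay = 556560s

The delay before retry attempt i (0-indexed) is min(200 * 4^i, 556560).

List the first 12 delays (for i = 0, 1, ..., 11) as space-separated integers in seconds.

Answer: 200 800 3200 12800 51200 204800 556560 556560 556560 556560 556560 556560

Derivation:
Computing each delay:
  i=0: min(200*4^0, 556560) = 200
  i=1: min(200*4^1, 556560) = 800
  i=2: min(200*4^2, 556560) = 3200
  i=3: min(200*4^3, 556560) = 12800
  i=4: min(200*4^4, 556560) = 51200
  i=5: min(200*4^5, 556560) = 204800
  i=6: min(200*4^6, 556560) = 556560
  i=7: min(200*4^7, 556560) = 556560
  i=8: min(200*4^8, 556560) = 556560
  i=9: min(200*4^9, 556560) = 556560
  i=10: min(200*4^10, 556560) = 556560
  i=11: min(200*4^11, 556560) = 556560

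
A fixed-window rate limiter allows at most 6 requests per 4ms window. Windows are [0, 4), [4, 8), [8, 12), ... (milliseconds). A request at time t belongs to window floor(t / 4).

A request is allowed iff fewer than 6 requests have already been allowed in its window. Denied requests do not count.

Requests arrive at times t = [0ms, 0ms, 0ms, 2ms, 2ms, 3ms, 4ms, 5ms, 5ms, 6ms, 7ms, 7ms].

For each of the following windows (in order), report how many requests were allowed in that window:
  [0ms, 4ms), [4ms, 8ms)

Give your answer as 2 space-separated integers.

Processing requests:
  req#1 t=0ms (window 0): ALLOW
  req#2 t=0ms (window 0): ALLOW
  req#3 t=0ms (window 0): ALLOW
  req#4 t=2ms (window 0): ALLOW
  req#5 t=2ms (window 0): ALLOW
  req#6 t=3ms (window 0): ALLOW
  req#7 t=4ms (window 1): ALLOW
  req#8 t=5ms (window 1): ALLOW
  req#9 t=5ms (window 1): ALLOW
  req#10 t=6ms (window 1): ALLOW
  req#11 t=7ms (window 1): ALLOW
  req#12 t=7ms (window 1): ALLOW

Allowed counts by window: 6 6

Answer: 6 6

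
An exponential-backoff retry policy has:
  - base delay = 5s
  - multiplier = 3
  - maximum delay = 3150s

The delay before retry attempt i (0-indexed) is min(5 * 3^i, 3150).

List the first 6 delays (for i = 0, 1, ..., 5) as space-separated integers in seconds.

Computing each delay:
  i=0: min(5*3^0, 3150) = 5
  i=1: min(5*3^1, 3150) = 15
  i=2: min(5*3^2, 3150) = 45
  i=3: min(5*3^3, 3150) = 135
  i=4: min(5*3^4, 3150) = 405
  i=5: min(5*3^5, 3150) = 1215

Answer: 5 15 45 135 405 1215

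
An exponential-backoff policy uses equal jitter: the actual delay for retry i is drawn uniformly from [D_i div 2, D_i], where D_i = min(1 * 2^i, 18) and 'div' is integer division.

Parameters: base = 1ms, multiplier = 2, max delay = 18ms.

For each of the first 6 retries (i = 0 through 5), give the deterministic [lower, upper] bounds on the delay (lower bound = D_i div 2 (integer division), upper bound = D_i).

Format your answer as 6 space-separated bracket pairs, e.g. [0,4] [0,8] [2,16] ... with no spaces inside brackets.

Computing bounds per retry:
  i=0: D_i=min(1*2^0,18)=1, bounds=[0,1]
  i=1: D_i=min(1*2^1,18)=2, bounds=[1,2]
  i=2: D_i=min(1*2^2,18)=4, bounds=[2,4]
  i=3: D_i=min(1*2^3,18)=8, bounds=[4,8]
  i=4: D_i=min(1*2^4,18)=16, bounds=[8,16]
  i=5: D_i=min(1*2^5,18)=18, bounds=[9,18]

Answer: [0,1] [1,2] [2,4] [4,8] [8,16] [9,18]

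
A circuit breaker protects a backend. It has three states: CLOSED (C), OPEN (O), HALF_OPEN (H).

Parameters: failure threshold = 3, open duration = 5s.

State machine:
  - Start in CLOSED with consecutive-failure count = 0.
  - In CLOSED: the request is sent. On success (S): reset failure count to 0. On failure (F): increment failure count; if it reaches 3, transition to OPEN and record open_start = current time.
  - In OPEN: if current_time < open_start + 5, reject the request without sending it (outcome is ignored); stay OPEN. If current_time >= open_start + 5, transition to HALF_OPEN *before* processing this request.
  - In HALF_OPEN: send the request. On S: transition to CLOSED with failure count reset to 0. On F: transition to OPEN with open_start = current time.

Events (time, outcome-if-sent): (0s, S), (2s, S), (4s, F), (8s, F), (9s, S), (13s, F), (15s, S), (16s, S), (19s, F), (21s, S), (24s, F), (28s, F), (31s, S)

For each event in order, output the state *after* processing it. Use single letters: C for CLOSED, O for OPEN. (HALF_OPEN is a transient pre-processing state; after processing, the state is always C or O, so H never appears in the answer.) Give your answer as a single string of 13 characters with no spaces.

State after each event:
  event#1 t=0s outcome=S: state=CLOSED
  event#2 t=2s outcome=S: state=CLOSED
  event#3 t=4s outcome=F: state=CLOSED
  event#4 t=8s outcome=F: state=CLOSED
  event#5 t=9s outcome=S: state=CLOSED
  event#6 t=13s outcome=F: state=CLOSED
  event#7 t=15s outcome=S: state=CLOSED
  event#8 t=16s outcome=S: state=CLOSED
  event#9 t=19s outcome=F: state=CLOSED
  event#10 t=21s outcome=S: state=CLOSED
  event#11 t=24s outcome=F: state=CLOSED
  event#12 t=28s outcome=F: state=CLOSED
  event#13 t=31s outcome=S: state=CLOSED

Answer: CCCCCCCCCCCCC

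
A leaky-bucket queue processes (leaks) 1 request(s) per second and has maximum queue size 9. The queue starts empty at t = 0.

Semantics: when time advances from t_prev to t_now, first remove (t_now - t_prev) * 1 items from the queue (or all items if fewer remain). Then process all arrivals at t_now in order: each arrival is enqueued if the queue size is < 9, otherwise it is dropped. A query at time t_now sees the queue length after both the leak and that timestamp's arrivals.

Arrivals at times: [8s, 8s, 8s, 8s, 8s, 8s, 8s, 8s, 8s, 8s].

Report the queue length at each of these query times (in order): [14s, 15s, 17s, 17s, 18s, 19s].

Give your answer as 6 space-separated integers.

Queue lengths at query times:
  query t=14s: backlog = 3
  query t=15s: backlog = 2
  query t=17s: backlog = 0
  query t=17s: backlog = 0
  query t=18s: backlog = 0
  query t=19s: backlog = 0

Answer: 3 2 0 0 0 0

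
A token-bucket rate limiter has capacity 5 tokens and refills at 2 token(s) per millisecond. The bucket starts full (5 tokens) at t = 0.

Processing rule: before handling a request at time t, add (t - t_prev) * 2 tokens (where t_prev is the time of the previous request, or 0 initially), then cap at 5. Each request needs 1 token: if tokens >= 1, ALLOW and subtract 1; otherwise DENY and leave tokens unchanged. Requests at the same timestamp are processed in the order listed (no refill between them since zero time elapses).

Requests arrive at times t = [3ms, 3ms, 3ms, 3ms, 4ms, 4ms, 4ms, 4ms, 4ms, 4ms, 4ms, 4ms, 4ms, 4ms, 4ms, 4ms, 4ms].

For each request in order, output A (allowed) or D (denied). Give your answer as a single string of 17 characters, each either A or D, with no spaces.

Simulating step by step:
  req#1 t=3ms: ALLOW
  req#2 t=3ms: ALLOW
  req#3 t=3ms: ALLOW
  req#4 t=3ms: ALLOW
  req#5 t=4ms: ALLOW
  req#6 t=4ms: ALLOW
  req#7 t=4ms: ALLOW
  req#8 t=4ms: DENY
  req#9 t=4ms: DENY
  req#10 t=4ms: DENY
  req#11 t=4ms: DENY
  req#12 t=4ms: DENY
  req#13 t=4ms: DENY
  req#14 t=4ms: DENY
  req#15 t=4ms: DENY
  req#16 t=4ms: DENY
  req#17 t=4ms: DENY

Answer: AAAAAAADDDDDDDDDD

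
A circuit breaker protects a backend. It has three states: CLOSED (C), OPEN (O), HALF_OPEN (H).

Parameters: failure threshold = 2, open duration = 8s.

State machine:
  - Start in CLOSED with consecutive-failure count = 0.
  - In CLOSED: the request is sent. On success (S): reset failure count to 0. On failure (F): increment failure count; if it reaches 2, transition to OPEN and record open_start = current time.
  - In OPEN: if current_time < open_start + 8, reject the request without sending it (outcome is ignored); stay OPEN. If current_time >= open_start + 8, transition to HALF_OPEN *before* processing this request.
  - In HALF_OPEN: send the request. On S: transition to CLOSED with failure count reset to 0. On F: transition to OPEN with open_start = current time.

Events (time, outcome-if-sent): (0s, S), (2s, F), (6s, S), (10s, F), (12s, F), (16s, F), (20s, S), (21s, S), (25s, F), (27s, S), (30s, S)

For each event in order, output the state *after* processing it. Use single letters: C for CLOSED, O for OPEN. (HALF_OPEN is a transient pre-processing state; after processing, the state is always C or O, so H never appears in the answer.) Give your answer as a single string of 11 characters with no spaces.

State after each event:
  event#1 t=0s outcome=S: state=CLOSED
  event#2 t=2s outcome=F: state=CLOSED
  event#3 t=6s outcome=S: state=CLOSED
  event#4 t=10s outcome=F: state=CLOSED
  event#5 t=12s outcome=F: state=OPEN
  event#6 t=16s outcome=F: state=OPEN
  event#7 t=20s outcome=S: state=CLOSED
  event#8 t=21s outcome=S: state=CLOSED
  event#9 t=25s outcome=F: state=CLOSED
  event#10 t=27s outcome=S: state=CLOSED
  event#11 t=30s outcome=S: state=CLOSED

Answer: CCCCOOCCCCC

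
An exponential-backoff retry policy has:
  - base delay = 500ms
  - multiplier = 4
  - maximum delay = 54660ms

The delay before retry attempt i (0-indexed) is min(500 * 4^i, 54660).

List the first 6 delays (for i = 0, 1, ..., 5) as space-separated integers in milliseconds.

Computing each delay:
  i=0: min(500*4^0, 54660) = 500
  i=1: min(500*4^1, 54660) = 2000
  i=2: min(500*4^2, 54660) = 8000
  i=3: min(500*4^3, 54660) = 32000
  i=4: min(500*4^4, 54660) = 54660
  i=5: min(500*4^5, 54660) = 54660

Answer: 500 2000 8000 32000 54660 54660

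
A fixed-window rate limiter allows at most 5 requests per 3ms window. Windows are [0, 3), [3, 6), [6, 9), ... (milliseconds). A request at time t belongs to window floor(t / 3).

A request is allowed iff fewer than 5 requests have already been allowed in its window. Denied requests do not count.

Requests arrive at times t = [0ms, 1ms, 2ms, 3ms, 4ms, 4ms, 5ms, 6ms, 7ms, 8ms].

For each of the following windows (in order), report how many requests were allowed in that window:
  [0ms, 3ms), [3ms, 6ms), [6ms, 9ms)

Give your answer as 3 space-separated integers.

Processing requests:
  req#1 t=0ms (window 0): ALLOW
  req#2 t=1ms (window 0): ALLOW
  req#3 t=2ms (window 0): ALLOW
  req#4 t=3ms (window 1): ALLOW
  req#5 t=4ms (window 1): ALLOW
  req#6 t=4ms (window 1): ALLOW
  req#7 t=5ms (window 1): ALLOW
  req#8 t=6ms (window 2): ALLOW
  req#9 t=7ms (window 2): ALLOW
  req#10 t=8ms (window 2): ALLOW

Allowed counts by window: 3 4 3

Answer: 3 4 3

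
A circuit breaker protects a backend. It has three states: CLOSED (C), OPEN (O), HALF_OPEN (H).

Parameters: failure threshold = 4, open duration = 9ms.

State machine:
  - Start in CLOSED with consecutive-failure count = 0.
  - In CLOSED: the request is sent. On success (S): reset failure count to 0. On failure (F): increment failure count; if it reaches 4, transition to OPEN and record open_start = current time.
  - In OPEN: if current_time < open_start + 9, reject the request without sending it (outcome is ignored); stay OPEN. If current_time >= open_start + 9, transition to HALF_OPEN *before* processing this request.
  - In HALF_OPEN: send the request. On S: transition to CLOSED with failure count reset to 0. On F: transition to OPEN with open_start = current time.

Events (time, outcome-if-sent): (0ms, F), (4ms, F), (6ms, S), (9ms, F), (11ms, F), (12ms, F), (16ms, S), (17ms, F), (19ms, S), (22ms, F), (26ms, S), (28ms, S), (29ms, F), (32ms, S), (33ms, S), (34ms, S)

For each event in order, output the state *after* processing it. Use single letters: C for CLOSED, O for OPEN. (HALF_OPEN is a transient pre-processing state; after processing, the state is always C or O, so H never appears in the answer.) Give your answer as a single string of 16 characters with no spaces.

Answer: CCCCCCCCCCCCCCCC

Derivation:
State after each event:
  event#1 t=0ms outcome=F: state=CLOSED
  event#2 t=4ms outcome=F: state=CLOSED
  event#3 t=6ms outcome=S: state=CLOSED
  event#4 t=9ms outcome=F: state=CLOSED
  event#5 t=11ms outcome=F: state=CLOSED
  event#6 t=12ms outcome=F: state=CLOSED
  event#7 t=16ms outcome=S: state=CLOSED
  event#8 t=17ms outcome=F: state=CLOSED
  event#9 t=19ms outcome=S: state=CLOSED
  event#10 t=22ms outcome=F: state=CLOSED
  event#11 t=26ms outcome=S: state=CLOSED
  event#12 t=28ms outcome=S: state=CLOSED
  event#13 t=29ms outcome=F: state=CLOSED
  event#14 t=32ms outcome=S: state=CLOSED
  event#15 t=33ms outcome=S: state=CLOSED
  event#16 t=34ms outcome=S: state=CLOSED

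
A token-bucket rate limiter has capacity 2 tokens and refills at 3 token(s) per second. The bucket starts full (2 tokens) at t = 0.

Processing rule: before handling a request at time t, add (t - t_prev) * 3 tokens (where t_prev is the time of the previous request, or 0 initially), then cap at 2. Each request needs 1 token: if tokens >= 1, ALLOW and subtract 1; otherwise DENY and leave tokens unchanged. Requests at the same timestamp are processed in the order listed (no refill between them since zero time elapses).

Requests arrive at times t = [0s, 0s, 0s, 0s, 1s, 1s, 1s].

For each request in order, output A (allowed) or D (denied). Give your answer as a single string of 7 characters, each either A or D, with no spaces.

Answer: AADDAAD

Derivation:
Simulating step by step:
  req#1 t=0s: ALLOW
  req#2 t=0s: ALLOW
  req#3 t=0s: DENY
  req#4 t=0s: DENY
  req#5 t=1s: ALLOW
  req#6 t=1s: ALLOW
  req#7 t=1s: DENY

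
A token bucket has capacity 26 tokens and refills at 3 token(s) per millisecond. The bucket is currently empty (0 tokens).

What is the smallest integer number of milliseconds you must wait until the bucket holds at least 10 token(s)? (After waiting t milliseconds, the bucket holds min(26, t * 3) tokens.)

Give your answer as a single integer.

Answer: 4

Derivation:
Need t * 3 >= 10, so t >= 10/3.
Smallest integer t = ceil(10/3) = 4.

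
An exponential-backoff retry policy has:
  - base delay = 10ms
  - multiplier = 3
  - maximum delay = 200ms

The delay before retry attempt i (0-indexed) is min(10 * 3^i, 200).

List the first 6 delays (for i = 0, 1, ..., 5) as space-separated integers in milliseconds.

Computing each delay:
  i=0: min(10*3^0, 200) = 10
  i=1: min(10*3^1, 200) = 30
  i=2: min(10*3^2, 200) = 90
  i=3: min(10*3^3, 200) = 200
  i=4: min(10*3^4, 200) = 200
  i=5: min(10*3^5, 200) = 200

Answer: 10 30 90 200 200 200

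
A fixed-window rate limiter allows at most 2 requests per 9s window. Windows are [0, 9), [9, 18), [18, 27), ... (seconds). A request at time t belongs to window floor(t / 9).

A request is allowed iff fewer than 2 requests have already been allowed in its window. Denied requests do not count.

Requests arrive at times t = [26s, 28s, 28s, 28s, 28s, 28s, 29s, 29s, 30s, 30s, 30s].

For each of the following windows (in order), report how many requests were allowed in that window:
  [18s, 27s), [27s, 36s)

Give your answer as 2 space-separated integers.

Processing requests:
  req#1 t=26s (window 2): ALLOW
  req#2 t=28s (window 3): ALLOW
  req#3 t=28s (window 3): ALLOW
  req#4 t=28s (window 3): DENY
  req#5 t=28s (window 3): DENY
  req#6 t=28s (window 3): DENY
  req#7 t=29s (window 3): DENY
  req#8 t=29s (window 3): DENY
  req#9 t=30s (window 3): DENY
  req#10 t=30s (window 3): DENY
  req#11 t=30s (window 3): DENY

Allowed counts by window: 1 2

Answer: 1 2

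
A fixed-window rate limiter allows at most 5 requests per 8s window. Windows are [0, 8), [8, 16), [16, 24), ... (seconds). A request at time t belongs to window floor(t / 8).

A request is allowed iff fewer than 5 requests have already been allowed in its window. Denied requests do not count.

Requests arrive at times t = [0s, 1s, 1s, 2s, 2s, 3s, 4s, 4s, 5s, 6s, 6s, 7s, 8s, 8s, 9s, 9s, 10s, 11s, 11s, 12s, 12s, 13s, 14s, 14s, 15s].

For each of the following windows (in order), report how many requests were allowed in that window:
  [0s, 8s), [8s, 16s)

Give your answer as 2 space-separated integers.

Processing requests:
  req#1 t=0s (window 0): ALLOW
  req#2 t=1s (window 0): ALLOW
  req#3 t=1s (window 0): ALLOW
  req#4 t=2s (window 0): ALLOW
  req#5 t=2s (window 0): ALLOW
  req#6 t=3s (window 0): DENY
  req#7 t=4s (window 0): DENY
  req#8 t=4s (window 0): DENY
  req#9 t=5s (window 0): DENY
  req#10 t=6s (window 0): DENY
  req#11 t=6s (window 0): DENY
  req#12 t=7s (window 0): DENY
  req#13 t=8s (window 1): ALLOW
  req#14 t=8s (window 1): ALLOW
  req#15 t=9s (window 1): ALLOW
  req#16 t=9s (window 1): ALLOW
  req#17 t=10s (window 1): ALLOW
  req#18 t=11s (window 1): DENY
  req#19 t=11s (window 1): DENY
  req#20 t=12s (window 1): DENY
  req#21 t=12s (window 1): DENY
  req#22 t=13s (window 1): DENY
  req#23 t=14s (window 1): DENY
  req#24 t=14s (window 1): DENY
  req#25 t=15s (window 1): DENY

Allowed counts by window: 5 5

Answer: 5 5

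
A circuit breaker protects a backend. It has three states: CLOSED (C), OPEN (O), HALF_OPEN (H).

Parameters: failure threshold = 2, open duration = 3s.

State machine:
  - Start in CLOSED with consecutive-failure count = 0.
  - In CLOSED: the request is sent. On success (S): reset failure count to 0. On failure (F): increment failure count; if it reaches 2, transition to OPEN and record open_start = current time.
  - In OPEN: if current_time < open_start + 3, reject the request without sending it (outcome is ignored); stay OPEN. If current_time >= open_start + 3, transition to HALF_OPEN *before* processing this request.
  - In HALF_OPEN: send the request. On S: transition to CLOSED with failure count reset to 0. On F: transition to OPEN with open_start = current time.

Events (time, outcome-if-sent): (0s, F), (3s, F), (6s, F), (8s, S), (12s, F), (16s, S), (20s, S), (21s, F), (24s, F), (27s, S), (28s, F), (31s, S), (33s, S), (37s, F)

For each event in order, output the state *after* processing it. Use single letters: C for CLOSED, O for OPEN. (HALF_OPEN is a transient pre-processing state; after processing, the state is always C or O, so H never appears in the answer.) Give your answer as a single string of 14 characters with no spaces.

State after each event:
  event#1 t=0s outcome=F: state=CLOSED
  event#2 t=3s outcome=F: state=OPEN
  event#3 t=6s outcome=F: state=OPEN
  event#4 t=8s outcome=S: state=OPEN
  event#5 t=12s outcome=F: state=OPEN
  event#6 t=16s outcome=S: state=CLOSED
  event#7 t=20s outcome=S: state=CLOSED
  event#8 t=21s outcome=F: state=CLOSED
  event#9 t=24s outcome=F: state=OPEN
  event#10 t=27s outcome=S: state=CLOSED
  event#11 t=28s outcome=F: state=CLOSED
  event#12 t=31s outcome=S: state=CLOSED
  event#13 t=33s outcome=S: state=CLOSED
  event#14 t=37s outcome=F: state=CLOSED

Answer: COOOOCCCOCCCCC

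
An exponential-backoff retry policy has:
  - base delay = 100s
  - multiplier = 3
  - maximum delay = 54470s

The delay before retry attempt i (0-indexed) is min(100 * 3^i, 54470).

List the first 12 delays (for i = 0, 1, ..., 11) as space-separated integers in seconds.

Computing each delay:
  i=0: min(100*3^0, 54470) = 100
  i=1: min(100*3^1, 54470) = 300
  i=2: min(100*3^2, 54470) = 900
  i=3: min(100*3^3, 54470) = 2700
  i=4: min(100*3^4, 54470) = 8100
  i=5: min(100*3^5, 54470) = 24300
  i=6: min(100*3^6, 54470) = 54470
  i=7: min(100*3^7, 54470) = 54470
  i=8: min(100*3^8, 54470) = 54470
  i=9: min(100*3^9, 54470) = 54470
  i=10: min(100*3^10, 54470) = 54470
  i=11: min(100*3^11, 54470) = 54470

Answer: 100 300 900 2700 8100 24300 54470 54470 54470 54470 54470 54470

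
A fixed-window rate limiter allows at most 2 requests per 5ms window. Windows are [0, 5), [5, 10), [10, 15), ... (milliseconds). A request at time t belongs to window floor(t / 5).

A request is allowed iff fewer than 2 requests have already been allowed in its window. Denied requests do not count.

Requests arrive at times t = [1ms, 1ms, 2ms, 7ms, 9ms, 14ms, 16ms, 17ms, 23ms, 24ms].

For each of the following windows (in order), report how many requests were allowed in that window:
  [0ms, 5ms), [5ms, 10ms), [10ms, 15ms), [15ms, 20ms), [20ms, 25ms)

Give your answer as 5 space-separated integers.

Processing requests:
  req#1 t=1ms (window 0): ALLOW
  req#2 t=1ms (window 0): ALLOW
  req#3 t=2ms (window 0): DENY
  req#4 t=7ms (window 1): ALLOW
  req#5 t=9ms (window 1): ALLOW
  req#6 t=14ms (window 2): ALLOW
  req#7 t=16ms (window 3): ALLOW
  req#8 t=17ms (window 3): ALLOW
  req#9 t=23ms (window 4): ALLOW
  req#10 t=24ms (window 4): ALLOW

Allowed counts by window: 2 2 1 2 2

Answer: 2 2 1 2 2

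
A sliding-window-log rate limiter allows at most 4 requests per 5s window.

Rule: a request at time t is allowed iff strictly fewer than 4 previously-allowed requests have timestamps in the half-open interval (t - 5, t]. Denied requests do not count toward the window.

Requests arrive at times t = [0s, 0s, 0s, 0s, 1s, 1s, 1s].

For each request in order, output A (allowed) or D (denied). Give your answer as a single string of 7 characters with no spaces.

Tracking allowed requests in the window:
  req#1 t=0s: ALLOW
  req#2 t=0s: ALLOW
  req#3 t=0s: ALLOW
  req#4 t=0s: ALLOW
  req#5 t=1s: DENY
  req#6 t=1s: DENY
  req#7 t=1s: DENY

Answer: AAAADDD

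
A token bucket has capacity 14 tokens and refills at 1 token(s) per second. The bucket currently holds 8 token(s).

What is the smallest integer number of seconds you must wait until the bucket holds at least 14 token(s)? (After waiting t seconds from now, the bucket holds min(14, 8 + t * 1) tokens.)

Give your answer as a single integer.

Need 8 + t * 1 >= 14, so t >= 6/1.
Smallest integer t = ceil(6/1) = 6.

Answer: 6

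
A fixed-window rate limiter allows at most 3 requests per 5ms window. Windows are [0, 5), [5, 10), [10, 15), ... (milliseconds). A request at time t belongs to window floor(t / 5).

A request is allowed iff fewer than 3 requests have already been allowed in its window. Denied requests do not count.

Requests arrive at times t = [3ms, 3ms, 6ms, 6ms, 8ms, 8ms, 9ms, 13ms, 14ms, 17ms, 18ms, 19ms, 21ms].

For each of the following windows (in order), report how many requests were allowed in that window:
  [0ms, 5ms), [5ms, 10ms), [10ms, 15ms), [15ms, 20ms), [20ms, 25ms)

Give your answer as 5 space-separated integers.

Answer: 2 3 2 3 1

Derivation:
Processing requests:
  req#1 t=3ms (window 0): ALLOW
  req#2 t=3ms (window 0): ALLOW
  req#3 t=6ms (window 1): ALLOW
  req#4 t=6ms (window 1): ALLOW
  req#5 t=8ms (window 1): ALLOW
  req#6 t=8ms (window 1): DENY
  req#7 t=9ms (window 1): DENY
  req#8 t=13ms (window 2): ALLOW
  req#9 t=14ms (window 2): ALLOW
  req#10 t=17ms (window 3): ALLOW
  req#11 t=18ms (window 3): ALLOW
  req#12 t=19ms (window 3): ALLOW
  req#13 t=21ms (window 4): ALLOW

Allowed counts by window: 2 3 2 3 1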